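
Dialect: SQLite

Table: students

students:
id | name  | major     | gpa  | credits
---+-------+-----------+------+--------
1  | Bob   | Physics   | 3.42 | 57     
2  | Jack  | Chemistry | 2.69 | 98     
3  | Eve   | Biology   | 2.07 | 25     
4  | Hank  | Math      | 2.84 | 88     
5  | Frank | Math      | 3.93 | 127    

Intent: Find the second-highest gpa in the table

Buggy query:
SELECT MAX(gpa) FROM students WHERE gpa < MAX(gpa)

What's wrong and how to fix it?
Bug: The inner MAX is an aggregate inside WHERE, which is not allowed

Fix: Put the inner MAX in a scalar subquery

Corrected query:
SELECT MAX(gpa) FROM students WHERE gpa < (SELECT MAX(gpa) FROM students)

Result:
MAX(gpa)
--------
3.42    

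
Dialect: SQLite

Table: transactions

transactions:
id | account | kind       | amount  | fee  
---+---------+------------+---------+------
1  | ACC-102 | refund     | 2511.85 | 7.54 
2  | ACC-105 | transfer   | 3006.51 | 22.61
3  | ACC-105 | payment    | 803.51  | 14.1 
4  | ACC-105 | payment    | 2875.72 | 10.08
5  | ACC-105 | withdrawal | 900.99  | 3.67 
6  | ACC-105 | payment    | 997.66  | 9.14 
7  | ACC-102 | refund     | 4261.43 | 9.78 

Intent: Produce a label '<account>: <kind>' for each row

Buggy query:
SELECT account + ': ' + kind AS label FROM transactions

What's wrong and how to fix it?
Bug: SQLite uses || for string concatenation; + coerces text to numbers (yielding 0)

Fix: Replace + with || to concatenate text

Corrected query:
SELECT account || ': ' || kind AS label FROM transactions

Result:
label              
-------------------
ACC-102: refund    
ACC-105: transfer  
ACC-105: payment   
ACC-105: payment   
ACC-105: withdrawal
ACC-105: payment   
ACC-102: refund    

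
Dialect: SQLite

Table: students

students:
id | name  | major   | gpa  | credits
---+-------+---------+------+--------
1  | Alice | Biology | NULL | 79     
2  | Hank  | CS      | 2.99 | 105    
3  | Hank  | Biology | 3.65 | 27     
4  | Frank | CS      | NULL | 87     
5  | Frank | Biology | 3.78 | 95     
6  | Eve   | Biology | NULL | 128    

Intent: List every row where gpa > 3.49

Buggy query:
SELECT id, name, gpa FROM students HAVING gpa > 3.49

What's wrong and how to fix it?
Bug: This is a non-aggregate query (no GROUP BY, no aggregates), so in SQLite the HAVING clause is invalid here; a row-level condition belongs in WHERE

Fix: Use WHERE for row-level filtering

Corrected query:
SELECT id, name, gpa FROM students WHERE gpa > 3.49

Result:
id | name  | gpa 
---+-------+-----
3  | Hank  | 3.65
5  | Frank | 3.78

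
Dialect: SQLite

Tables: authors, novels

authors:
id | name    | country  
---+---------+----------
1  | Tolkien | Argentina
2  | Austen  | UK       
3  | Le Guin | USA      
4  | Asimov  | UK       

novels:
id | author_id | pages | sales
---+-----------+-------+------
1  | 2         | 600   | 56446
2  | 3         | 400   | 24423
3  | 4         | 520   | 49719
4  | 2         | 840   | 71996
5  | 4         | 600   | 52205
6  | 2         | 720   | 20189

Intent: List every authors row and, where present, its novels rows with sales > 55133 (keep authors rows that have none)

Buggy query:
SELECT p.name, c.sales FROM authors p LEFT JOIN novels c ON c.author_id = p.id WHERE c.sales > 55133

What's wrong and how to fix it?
Bug: Filtering c.sales in WHERE discards the NULL rows produced by LEFT JOIN, turning it into an inner join

Fix: Put 'c.sales > 55133' in the JOIN's ON clause instead of WHERE

Corrected query:
SELECT p.name, c.sales FROM authors p LEFT JOIN novels c ON c.author_id = p.id AND c.sales > 55133

Result:
name    | sales
--------+------
Tolkien | NULL 
Austen  | 56446
Austen  | 71996
Le Guin | NULL 
Asimov  | NULL 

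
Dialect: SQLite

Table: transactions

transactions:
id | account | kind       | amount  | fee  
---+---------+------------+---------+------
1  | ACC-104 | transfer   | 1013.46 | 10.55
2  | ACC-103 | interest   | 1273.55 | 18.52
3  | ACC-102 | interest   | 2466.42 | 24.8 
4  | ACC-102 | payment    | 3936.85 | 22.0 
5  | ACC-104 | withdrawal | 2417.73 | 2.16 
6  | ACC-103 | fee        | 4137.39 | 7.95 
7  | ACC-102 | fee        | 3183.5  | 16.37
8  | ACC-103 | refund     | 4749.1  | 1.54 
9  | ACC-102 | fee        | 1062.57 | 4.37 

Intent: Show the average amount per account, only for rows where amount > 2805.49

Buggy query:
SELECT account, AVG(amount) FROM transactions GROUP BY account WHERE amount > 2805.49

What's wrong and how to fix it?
Bug: WHERE cannot follow GROUP BY

Fix: Place WHERE between FROM and GROUP BY

Corrected query:
SELECT account, AVG(amount) FROM transactions WHERE amount > 2805.49 GROUP BY account

Result:
account | AVG(amount)
--------+------------
ACC-102 | 3560.175   
ACC-103 | 4443.245   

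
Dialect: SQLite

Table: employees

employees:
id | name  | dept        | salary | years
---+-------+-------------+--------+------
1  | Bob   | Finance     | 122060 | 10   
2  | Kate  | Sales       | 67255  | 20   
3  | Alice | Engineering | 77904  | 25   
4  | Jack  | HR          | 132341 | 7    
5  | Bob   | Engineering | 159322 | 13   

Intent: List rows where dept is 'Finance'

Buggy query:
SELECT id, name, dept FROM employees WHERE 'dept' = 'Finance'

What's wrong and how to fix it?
Bug: Single quotes denote string literals in SQL; the column name is being compared as a constant string

Fix: Reference the column as dept without single quotes

Corrected query:
SELECT id, name, dept FROM employees WHERE dept = 'Finance'

Result:
id | name | dept   
---+------+--------
1  | Bob  | Finance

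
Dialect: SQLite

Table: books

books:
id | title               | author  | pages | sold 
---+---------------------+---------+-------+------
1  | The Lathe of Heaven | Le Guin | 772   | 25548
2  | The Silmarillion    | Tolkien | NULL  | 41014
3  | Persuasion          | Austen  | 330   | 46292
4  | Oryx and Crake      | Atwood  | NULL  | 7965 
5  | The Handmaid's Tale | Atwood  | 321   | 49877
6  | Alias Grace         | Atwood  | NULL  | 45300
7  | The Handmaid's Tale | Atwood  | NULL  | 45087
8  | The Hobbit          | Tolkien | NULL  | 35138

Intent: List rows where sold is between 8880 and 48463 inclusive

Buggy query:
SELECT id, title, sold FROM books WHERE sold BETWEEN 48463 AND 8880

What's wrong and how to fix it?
Bug: The bounds are reversed; BETWEEN a AND b requires a <= b to match anything

Fix: Swap the bounds so the smaller value comes first

Corrected query:
SELECT id, title, sold FROM books WHERE sold BETWEEN 8880 AND 48463

Result:
id | title               | sold 
---+---------------------+------
1  | The Lathe of Heaven | 25548
2  | The Silmarillion    | 41014
3  | Persuasion          | 46292
6  | Alias Grace         | 45300
7  | The Handmaid's Tale | 45087
8  | The Hobbit          | 35138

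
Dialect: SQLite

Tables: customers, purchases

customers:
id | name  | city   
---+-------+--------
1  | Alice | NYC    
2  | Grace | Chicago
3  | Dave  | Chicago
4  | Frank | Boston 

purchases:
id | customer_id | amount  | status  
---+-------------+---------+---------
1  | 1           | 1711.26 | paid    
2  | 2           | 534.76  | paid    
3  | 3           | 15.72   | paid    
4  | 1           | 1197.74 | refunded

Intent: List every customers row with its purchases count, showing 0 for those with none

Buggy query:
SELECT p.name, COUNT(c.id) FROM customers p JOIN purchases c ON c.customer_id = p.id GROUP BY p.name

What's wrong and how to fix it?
Bug: INNER JOIN drops customers rows that have no matching purchases rows

Fix: Switch to LEFT JOIN to retain unmatched parent rows

Corrected query:
SELECT p.name, COUNT(c.id) FROM customers p LEFT JOIN purchases c ON c.customer_id = p.id GROUP BY p.name

Result:
name  | COUNT(c.id)
------+------------
Alice | 2          
Dave  | 1          
Frank | 0          
Grace | 1          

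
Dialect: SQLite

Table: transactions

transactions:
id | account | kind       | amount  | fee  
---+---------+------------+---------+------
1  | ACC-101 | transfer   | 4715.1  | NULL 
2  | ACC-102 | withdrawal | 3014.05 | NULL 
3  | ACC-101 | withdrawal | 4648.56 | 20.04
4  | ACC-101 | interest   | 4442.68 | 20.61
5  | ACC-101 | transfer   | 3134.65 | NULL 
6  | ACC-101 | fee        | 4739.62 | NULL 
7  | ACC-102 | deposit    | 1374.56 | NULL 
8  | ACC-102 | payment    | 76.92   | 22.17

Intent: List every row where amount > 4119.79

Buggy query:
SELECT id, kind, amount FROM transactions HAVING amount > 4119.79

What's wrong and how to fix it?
Bug: HAVING filters the output of aggregation, but this query has no GROUP BY and no aggregate functions, so SQLite rejects it (HAVING clause on a non-aggregate query); the condition here is per row

Fix: Use WHERE for row-level filtering

Corrected query:
SELECT id, kind, amount FROM transactions WHERE amount > 4119.79

Result:
id | kind       | amount 
---+------------+--------
1  | transfer   | 4715.1 
3  | withdrawal | 4648.56
4  | interest   | 4442.68
6  | fee        | 4739.62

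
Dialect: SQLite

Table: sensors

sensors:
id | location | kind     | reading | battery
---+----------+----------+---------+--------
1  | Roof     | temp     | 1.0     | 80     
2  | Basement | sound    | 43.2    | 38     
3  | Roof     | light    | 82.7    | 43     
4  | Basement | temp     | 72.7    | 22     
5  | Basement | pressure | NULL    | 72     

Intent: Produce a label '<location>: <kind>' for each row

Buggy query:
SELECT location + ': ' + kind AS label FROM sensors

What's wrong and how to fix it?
Bug: SQLite uses || for string concatenation; + coerces text to numbers (yielding 0)

Fix: Use the || operator for string concatenation

Corrected query:
SELECT location || ': ' || kind AS label FROM sensors

Result:
label             
------------------
Roof: temp        
Basement: sound   
Roof: light       
Basement: temp    
Basement: pressure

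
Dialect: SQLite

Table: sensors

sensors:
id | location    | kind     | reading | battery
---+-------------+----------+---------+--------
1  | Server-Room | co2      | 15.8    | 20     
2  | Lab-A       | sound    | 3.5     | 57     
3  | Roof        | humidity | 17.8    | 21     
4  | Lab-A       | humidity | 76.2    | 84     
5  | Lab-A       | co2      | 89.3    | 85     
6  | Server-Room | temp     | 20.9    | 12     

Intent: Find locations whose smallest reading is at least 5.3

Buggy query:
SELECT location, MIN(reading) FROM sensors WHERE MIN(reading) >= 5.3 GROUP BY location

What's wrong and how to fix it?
Bug: Aggregates like MIN are computed per group after WHERE runs

Fix: Replace WHERE with HAVING after the GROUP BY

Corrected query:
SELECT location, MIN(reading) FROM sensors GROUP BY location HAVING MIN(reading) >= 5.3

Result:
location    | MIN(reading)
------------+-------------
Roof        | 17.8        
Server-Room | 15.8        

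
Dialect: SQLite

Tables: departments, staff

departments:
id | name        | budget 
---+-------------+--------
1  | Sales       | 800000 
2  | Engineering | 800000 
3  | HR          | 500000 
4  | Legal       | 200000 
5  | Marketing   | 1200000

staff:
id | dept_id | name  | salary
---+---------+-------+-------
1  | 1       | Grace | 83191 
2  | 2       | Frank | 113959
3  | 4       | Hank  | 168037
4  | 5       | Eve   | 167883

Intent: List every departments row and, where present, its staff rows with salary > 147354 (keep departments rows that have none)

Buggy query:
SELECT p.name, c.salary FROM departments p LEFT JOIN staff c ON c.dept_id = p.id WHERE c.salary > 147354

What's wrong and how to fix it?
Bug: A WHERE condition on the right-hand table after LEFT JOIN drops unmatched parents

Fix: Move the right-table condition into the ON clause so unmatched parents are kept

Corrected query:
SELECT p.name, c.salary FROM departments p LEFT JOIN staff c ON c.dept_id = p.id AND c.salary > 147354

Result:
name        | salary
------------+-------
Sales       | NULL  
Engineering | NULL  
HR          | NULL  
Legal       | 168037
Marketing   | 167883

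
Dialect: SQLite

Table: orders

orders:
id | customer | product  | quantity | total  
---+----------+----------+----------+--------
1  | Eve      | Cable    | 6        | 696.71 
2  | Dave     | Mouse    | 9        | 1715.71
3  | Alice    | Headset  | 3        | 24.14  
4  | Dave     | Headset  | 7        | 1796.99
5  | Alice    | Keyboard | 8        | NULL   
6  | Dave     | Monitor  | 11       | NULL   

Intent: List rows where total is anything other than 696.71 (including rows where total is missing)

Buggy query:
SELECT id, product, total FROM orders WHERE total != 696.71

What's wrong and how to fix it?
Bug: Inequality against NULL is unknown, not true; rows with NULL are dropped

Fix: Handle NULL separately with IS NULL alongside the inequality

Corrected query:
SELECT id, product, total FROM orders WHERE total != 696.71 OR total IS NULL

Result:
id | product  | total  
---+----------+--------
2  | Mouse    | 1715.71
3  | Headset  | 24.14  
4  | Headset  | 1796.99
5  | Keyboard | NULL   
6  | Monitor  | NULL   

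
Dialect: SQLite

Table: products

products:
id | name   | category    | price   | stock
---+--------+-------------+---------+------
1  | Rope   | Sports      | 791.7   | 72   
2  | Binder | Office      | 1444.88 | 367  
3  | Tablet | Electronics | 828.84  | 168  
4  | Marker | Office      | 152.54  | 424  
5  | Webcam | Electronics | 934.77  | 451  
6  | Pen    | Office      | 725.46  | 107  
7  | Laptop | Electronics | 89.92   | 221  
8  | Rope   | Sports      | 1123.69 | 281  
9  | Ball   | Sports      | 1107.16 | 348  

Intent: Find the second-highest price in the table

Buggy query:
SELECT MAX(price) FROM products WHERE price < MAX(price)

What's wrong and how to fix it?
Bug: MAX(price) on the right of the comparison is an aggregate-in-WHERE error

Fix: Compute the overall MAX in a subquery, then take MAX of rows below it

Corrected query:
SELECT MAX(price) FROM products WHERE price < (SELECT MAX(price) FROM products)

Result:
MAX(price)
----------
1123.69   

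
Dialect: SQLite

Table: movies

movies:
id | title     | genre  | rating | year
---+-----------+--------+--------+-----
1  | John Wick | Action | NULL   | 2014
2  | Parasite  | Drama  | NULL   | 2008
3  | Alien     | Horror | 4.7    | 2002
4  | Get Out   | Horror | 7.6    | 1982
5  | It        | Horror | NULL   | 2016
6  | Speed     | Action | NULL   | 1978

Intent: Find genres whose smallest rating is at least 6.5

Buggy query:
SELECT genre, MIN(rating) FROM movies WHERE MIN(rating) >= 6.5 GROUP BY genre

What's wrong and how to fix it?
Bug: MIN() in WHERE is a misuse of aggregate

Fix: Use HAVING for the per-group MIN condition

Corrected query:
SELECT genre, MIN(rating) FROM movies GROUP BY genre HAVING MIN(rating) >= 6.5

Result:
(no rows)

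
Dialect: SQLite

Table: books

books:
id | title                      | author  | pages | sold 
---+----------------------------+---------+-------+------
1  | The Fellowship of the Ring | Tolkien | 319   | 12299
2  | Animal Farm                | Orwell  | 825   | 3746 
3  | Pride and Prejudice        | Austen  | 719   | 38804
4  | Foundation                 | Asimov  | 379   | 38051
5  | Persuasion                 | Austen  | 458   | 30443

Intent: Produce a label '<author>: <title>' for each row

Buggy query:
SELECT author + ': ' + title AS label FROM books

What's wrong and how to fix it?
Bug: '+' is numeric addition; on text columns SQLite converts them to 0 instead of concatenating

Fix: Use the || operator for string concatenation

Corrected query:
SELECT author || ': ' || title AS label FROM books

Result:
label                              
-----------------------------------
Tolkien: The Fellowship of the Ring
Orwell: Animal Farm                
Austen: Pride and Prejudice        
Asimov: Foundation                 
Austen: Persuasion                 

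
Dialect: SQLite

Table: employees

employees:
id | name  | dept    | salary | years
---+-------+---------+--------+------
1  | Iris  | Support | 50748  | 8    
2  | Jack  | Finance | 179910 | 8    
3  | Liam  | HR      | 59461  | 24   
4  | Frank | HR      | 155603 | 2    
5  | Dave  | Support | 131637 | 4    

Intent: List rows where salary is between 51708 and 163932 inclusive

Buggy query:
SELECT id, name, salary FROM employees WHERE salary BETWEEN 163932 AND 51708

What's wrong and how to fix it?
Bug: The bounds are reversed; BETWEEN a AND b requires a <= b to match anything

Fix: Swap the bounds so the smaller value comes first

Corrected query:
SELECT id, name, salary FROM employees WHERE salary BETWEEN 51708 AND 163932

Result:
id | name  | salary
---+-------+-------
3  | Liam  | 59461 
4  | Frank | 155603
5  | Dave  | 131637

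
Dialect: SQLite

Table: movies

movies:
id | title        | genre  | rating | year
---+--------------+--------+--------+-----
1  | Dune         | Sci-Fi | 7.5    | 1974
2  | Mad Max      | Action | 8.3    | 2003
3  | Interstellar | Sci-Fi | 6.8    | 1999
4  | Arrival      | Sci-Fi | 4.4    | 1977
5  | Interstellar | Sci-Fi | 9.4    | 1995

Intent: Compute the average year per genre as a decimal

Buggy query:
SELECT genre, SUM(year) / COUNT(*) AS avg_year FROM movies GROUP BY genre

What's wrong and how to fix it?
Bug: Both operands are integers, so '/' performs integer division and truncates

Fix: Multiply by 1.0 (or CAST to REAL) to force floating-point division

Corrected query:
SELECT genre, SUM(year) * 1.0 / COUNT(*) AS avg_year FROM movies GROUP BY genre

Result:
genre  | avg_year
-------+---------
Action | 2003    
Sci-Fi | 1986.25 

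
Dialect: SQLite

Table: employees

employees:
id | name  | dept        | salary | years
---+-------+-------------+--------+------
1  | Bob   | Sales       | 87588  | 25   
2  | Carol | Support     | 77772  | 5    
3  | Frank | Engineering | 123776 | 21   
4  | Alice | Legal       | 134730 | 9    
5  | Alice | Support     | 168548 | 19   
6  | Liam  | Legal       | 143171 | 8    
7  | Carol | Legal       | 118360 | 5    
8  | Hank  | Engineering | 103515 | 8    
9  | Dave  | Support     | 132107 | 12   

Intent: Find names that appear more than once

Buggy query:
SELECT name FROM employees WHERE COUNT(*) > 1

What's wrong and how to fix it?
Bug: COUNT(*) is an aggregate and cannot be used in WHERE

Fix: Group first, then use HAVING for the count condition

Corrected query:
SELECT name FROM employees GROUP BY name HAVING COUNT(*) > 1

Result:
name 
-----
Alice
Carol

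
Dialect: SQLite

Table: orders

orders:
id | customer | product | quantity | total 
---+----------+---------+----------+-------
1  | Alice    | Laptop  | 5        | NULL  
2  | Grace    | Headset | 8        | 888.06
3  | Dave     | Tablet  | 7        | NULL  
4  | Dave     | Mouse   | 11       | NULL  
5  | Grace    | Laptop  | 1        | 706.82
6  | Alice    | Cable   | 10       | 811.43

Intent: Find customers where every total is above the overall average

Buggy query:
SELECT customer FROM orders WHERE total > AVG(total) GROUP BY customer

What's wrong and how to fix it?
Bug: WHERE evaluates per row before aggregation, so AVG() is unavailable

Fix: Use a subquery for AVG and a HAVING MIN(...) filter so the condition holds for every row in the group

Corrected query:
SELECT customer FROM orders GROUP BY customer HAVING MIN(total) > (SELECT AVG(total) FROM orders)

Result:
customer
--------
Alice   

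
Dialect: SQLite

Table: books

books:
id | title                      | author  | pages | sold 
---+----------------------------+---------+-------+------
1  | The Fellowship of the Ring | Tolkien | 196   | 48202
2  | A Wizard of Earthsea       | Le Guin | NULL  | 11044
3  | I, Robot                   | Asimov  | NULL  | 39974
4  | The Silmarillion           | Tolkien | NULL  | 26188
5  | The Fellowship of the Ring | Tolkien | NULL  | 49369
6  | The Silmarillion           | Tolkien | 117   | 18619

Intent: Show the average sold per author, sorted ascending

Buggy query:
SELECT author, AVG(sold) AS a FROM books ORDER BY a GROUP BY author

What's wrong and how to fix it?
Bug: GROUP BY must precede ORDER BY

Fix: Move ORDER BY to the end, after GROUP BY

Corrected query:
SELECT author, AVG(sold) AS a FROM books GROUP BY author ORDER BY a

Result:
author  | a      
--------+--------
Le Guin | 11044  
Tolkien | 35594.5
Asimov  | 39974  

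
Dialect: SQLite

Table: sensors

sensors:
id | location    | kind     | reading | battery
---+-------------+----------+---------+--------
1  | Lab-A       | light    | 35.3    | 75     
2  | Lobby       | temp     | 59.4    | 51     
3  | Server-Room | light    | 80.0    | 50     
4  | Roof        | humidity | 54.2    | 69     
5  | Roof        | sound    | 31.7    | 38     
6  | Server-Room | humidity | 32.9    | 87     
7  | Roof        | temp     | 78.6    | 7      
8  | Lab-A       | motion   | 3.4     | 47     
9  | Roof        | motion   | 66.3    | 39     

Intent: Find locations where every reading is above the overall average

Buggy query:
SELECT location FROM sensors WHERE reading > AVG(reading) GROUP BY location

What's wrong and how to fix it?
Bug: AVG() is an aggregate; it can't sit directly in WHERE

Fix: Use a subquery for AVG and a HAVING MIN(...) filter so the condition holds for every row in the group

Corrected query:
SELECT location FROM sensors GROUP BY location HAVING MIN(reading) > (SELECT AVG(reading) FROM sensors)

Result:
location
--------
Lobby   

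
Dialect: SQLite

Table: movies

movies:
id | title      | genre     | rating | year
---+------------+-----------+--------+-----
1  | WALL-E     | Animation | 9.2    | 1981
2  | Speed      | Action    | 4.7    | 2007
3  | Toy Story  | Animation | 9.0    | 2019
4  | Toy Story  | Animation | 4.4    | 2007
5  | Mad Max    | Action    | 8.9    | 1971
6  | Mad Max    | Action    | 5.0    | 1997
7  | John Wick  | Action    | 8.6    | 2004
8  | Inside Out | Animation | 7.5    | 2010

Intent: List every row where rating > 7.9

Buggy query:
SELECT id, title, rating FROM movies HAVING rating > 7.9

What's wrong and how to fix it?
Bug: HAVING filters the output of aggregation, but this query has no GROUP BY and no aggregate functions, so SQLite rejects it (HAVING clause on a non-aggregate query); the condition here is per row

Fix: Replace HAVING with WHERE since the condition applies to individual rows

Corrected query:
SELECT id, title, rating FROM movies WHERE rating > 7.9

Result:
id | title     | rating
---+-----------+-------
1  | WALL-E    | 9.2   
3  | Toy Story | 9     
5  | Mad Max   | 8.9   
7  | John Wick | 8.6   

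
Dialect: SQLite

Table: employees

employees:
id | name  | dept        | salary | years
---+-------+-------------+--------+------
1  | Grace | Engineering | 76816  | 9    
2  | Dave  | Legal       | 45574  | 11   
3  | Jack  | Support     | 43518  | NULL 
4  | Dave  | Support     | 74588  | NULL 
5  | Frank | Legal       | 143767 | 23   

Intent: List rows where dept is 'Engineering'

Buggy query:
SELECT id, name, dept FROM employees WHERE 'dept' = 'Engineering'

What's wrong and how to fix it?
Bug: Single quotes denote string literals in SQL; the column name is being compared as a constant string

Fix: Remove the quotes around the column name (or use double quotes for an identifier)

Corrected query:
SELECT id, name, dept FROM employees WHERE dept = 'Engineering'

Result:
id | name  | dept       
---+-------+------------
1  | Grace | Engineering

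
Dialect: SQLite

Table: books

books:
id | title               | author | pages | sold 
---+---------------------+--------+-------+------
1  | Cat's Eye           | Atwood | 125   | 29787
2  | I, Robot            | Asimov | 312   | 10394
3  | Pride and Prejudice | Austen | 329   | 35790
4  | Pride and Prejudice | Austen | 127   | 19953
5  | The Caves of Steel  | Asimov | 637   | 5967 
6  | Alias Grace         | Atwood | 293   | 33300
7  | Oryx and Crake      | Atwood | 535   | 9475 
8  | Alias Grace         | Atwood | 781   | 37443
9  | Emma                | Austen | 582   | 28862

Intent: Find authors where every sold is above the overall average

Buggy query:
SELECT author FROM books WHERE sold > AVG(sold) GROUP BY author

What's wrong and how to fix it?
Bug: WHERE evaluates per row before aggregation, so AVG() is unavailable

Fix: Use a subquery for AVG and a HAVING MIN(...) filter so the condition holds for every row in the group

Corrected query:
SELECT author FROM books GROUP BY author HAVING MIN(sold) > (SELECT AVG(sold) FROM books)

Result:
(no rows)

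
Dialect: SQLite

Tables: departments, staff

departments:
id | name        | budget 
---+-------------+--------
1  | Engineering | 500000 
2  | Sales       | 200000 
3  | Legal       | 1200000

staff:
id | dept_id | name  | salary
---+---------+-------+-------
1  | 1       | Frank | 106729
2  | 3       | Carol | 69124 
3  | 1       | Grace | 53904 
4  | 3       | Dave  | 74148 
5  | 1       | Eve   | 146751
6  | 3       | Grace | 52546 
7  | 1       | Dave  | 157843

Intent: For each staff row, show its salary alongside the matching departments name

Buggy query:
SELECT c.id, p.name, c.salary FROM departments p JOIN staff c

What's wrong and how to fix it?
Bug: Missing join condition: each staff row is matched to all departments rows instead of just its own

Fix: Specify the join condition linking the foreign key to the parent id

Corrected query:
SELECT c.id, p.name, c.salary FROM departments p JOIN staff c ON c.dept_id = p.id

Result:
id | name        | salary
---+-------------+-------
1  | Engineering | 106729
2  | Legal       | 69124 
3  | Engineering | 53904 
4  | Legal       | 74148 
5  | Engineering | 146751
6  | Legal       | 52546 
7  | Engineering | 157843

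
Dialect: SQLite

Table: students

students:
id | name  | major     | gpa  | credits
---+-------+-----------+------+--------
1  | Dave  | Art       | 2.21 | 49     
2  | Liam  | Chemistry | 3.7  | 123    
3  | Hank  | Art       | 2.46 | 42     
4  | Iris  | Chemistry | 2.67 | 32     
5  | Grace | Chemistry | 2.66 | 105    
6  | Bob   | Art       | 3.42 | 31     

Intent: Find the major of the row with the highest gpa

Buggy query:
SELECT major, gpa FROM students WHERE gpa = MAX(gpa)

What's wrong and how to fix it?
Bug: MAX(gpa) is an aggregate and cannot be used directly in WHERE

Fix: Use a subquery: WHERE gpa = (SELECT MAX(gpa) FROM students)

Corrected query:
SELECT major, gpa FROM students WHERE gpa = (SELECT MAX(gpa) FROM students)

Result:
major     | gpa
----------+----
Chemistry | 3.7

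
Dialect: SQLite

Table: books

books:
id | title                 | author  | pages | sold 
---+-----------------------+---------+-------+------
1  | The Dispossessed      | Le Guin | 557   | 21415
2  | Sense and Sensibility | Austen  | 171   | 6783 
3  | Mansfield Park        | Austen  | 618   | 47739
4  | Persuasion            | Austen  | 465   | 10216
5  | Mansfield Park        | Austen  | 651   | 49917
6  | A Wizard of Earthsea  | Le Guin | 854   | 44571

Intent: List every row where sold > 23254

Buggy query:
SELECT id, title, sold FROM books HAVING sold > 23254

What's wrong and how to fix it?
Bug: HAVING filters the output of aggregation, but this query has no GROUP BY and no aggregate functions, so SQLite rejects it (HAVING clause on a non-aggregate query); the condition here is per row

Fix: Replace HAVING with WHERE since the condition applies to individual rows

Corrected query:
SELECT id, title, sold FROM books WHERE sold > 23254

Result:
id | title                | sold 
---+----------------------+------
3  | Mansfield Park       | 47739
5  | Mansfield Park       | 49917
6  | A Wizard of Earthsea | 44571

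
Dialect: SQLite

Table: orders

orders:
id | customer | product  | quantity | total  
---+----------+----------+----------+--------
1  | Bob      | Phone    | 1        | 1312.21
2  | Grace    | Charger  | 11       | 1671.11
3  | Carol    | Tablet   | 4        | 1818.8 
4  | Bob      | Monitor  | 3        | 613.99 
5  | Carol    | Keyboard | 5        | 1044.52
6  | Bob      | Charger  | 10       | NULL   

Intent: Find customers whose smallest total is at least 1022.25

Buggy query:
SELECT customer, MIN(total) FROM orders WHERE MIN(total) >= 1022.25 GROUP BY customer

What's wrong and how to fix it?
Bug: Aggregates like MIN are computed per group after WHERE runs

Fix: Use HAVING for the per-group MIN condition

Corrected query:
SELECT customer, MIN(total) FROM orders GROUP BY customer HAVING MIN(total) >= 1022.25

Result:
customer | MIN(total)
---------+-----------
Carol    | 1044.52   
Grace    | 1671.11   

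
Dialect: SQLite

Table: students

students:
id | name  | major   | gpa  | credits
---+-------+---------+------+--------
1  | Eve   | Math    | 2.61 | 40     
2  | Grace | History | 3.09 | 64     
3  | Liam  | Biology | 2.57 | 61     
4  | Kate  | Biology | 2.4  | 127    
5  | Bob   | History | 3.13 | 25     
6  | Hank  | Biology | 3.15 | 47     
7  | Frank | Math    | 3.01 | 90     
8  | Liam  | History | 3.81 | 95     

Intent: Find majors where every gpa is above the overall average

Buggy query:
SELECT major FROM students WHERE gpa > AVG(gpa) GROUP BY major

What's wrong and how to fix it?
Bug: AVG() is an aggregate; it can't sit directly in WHERE

Fix: Use a subquery for AVG and a HAVING MIN(...) filter so the condition holds for every row in the group

Corrected query:
SELECT major FROM students GROUP BY major HAVING MIN(gpa) > (SELECT AVG(gpa) FROM students)

Result:
major  
-------
History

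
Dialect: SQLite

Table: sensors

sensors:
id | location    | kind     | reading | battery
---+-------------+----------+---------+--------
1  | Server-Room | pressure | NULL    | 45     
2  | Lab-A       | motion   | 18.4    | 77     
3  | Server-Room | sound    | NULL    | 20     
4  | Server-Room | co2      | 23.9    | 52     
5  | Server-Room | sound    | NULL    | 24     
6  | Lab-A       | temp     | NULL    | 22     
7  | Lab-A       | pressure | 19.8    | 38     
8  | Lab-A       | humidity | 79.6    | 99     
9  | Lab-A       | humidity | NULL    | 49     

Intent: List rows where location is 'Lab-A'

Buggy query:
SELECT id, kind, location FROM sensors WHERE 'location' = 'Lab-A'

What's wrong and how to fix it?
Bug: Single quotes denote string literals in SQL; the column name is being compared as a constant string

Fix: Reference the column as location without single quotes

Corrected query:
SELECT id, kind, location FROM sensors WHERE location = 'Lab-A'

Result:
id | kind     | location
---+----------+---------
2  | motion   | Lab-A   
6  | temp     | Lab-A   
7  | pressure | Lab-A   
8  | humidity | Lab-A   
9  | humidity | Lab-A   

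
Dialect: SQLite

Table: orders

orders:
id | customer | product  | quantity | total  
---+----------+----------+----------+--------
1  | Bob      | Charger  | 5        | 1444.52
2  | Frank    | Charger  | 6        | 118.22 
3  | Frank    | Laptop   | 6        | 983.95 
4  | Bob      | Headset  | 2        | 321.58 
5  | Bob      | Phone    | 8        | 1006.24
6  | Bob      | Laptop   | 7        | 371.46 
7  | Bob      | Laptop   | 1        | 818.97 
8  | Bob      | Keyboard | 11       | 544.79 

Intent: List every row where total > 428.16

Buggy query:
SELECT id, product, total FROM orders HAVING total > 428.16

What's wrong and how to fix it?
Bug: HAVING filters the output of aggregation, but this query has no GROUP BY and no aggregate functions, so SQLite rejects it (HAVING clause on a non-aggregate query); the condition here is per row

Fix: Use WHERE for row-level filtering

Corrected query:
SELECT id, product, total FROM orders WHERE total > 428.16

Result:
id | product  | total  
---+----------+--------
1  | Charger  | 1444.52
3  | Laptop   | 983.95 
5  | Phone    | 1006.24
7  | Laptop   | 818.97 
8  | Keyboard | 544.79 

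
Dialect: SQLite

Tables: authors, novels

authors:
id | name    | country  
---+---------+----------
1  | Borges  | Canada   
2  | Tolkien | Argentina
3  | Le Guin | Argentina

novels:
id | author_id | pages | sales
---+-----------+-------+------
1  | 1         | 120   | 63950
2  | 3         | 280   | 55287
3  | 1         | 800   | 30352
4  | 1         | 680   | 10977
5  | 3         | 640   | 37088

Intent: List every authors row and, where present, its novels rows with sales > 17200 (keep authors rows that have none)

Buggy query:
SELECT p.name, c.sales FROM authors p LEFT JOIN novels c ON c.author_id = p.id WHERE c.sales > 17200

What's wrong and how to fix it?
Bug: A WHERE condition on the right-hand table after LEFT JOIN drops unmatched parents

Fix: Put 'c.sales > 17200' in the JOIN's ON clause instead of WHERE

Corrected query:
SELECT p.name, c.sales FROM authors p LEFT JOIN novels c ON c.author_id = p.id AND c.sales > 17200

Result:
name    | sales
--------+------
Borges  | 30352
Borges  | 63950
Tolkien | NULL 
Le Guin | 37088
Le Guin | 55287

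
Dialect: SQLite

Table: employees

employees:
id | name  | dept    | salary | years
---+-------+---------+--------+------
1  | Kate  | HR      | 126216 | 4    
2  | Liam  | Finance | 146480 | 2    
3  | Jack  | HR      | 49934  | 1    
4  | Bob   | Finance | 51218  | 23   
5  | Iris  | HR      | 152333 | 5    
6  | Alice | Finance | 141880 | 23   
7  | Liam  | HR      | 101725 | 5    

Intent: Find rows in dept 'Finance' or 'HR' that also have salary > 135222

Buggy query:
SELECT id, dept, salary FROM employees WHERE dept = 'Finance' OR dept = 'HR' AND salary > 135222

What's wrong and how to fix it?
Bug: AND binds tighter than OR, so this parses as dept = 'Finance' OR (dept = 'HR' AND salary > 135222)

Fix: Add parentheses around the OR so the AND applies to both alternatives

Corrected query:
SELECT id, dept, salary FROM employees WHERE (dept = 'Finance' OR dept = 'HR') AND salary > 135222

Result:
id | dept    | salary
---+---------+-------
2  | Finance | 146480
5  | HR      | 152333
6  | Finance | 141880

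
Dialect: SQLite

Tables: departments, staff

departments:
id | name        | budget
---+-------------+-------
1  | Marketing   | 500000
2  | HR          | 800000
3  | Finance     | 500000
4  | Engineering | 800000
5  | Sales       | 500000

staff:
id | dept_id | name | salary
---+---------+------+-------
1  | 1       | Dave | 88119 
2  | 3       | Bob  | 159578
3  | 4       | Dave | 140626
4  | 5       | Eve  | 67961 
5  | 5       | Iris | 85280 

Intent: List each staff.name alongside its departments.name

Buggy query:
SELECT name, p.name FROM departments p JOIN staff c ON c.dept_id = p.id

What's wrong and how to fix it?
Bug: Both tables have a 'name' column; the unqualified reference is ambiguous

Fix: Qualify the column with its table alias (c.name)

Corrected query:
SELECT c.name, p.name FROM departments p JOIN staff c ON c.dept_id = p.id

Result:
name | name       
-----+------------
Dave | Marketing  
Bob  | Finance    
Dave | Engineering
Eve  | Sales      
Iris | Sales      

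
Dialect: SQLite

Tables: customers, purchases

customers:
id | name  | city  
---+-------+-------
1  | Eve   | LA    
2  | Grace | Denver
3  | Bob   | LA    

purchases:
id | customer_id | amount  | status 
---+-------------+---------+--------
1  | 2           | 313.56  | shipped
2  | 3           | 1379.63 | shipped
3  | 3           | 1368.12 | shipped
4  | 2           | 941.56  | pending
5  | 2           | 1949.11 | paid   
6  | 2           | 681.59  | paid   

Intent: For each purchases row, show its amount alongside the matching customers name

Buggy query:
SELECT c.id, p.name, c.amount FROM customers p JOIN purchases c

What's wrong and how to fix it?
Bug: Missing join condition: each purchases row is matched to all customers rows instead of just its own

Fix: Add ON c.customer_id = p.id to the JOIN

Corrected query:
SELECT c.id, p.name, c.amount FROM customers p JOIN purchases c ON c.customer_id = p.id

Result:
id | name  | amount 
---+-------+--------
1  | Grace | 313.56 
2  | Bob   | 1379.63
3  | Bob   | 1368.12
4  | Grace | 941.56 
5  | Grace | 1949.11
6  | Grace | 681.59 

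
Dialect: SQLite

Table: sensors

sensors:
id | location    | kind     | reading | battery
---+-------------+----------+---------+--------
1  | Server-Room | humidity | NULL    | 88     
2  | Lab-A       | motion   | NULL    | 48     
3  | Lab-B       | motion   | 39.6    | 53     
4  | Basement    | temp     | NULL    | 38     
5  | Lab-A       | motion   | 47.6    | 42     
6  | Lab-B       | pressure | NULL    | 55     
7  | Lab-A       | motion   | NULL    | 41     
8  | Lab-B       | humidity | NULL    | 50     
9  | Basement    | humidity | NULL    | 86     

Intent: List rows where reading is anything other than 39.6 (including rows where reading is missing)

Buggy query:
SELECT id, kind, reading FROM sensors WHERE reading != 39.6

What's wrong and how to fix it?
Bug: 'reading != 39.6' is unknown when reading is NULL, so NULL rows are silently excluded

Fix: Add an explicit OR reading IS NULL to include the missing-value rows

Corrected query:
SELECT id, kind, reading FROM sensors WHERE reading != 39.6 OR reading IS NULL

Result:
id | kind     | reading
---+----------+--------
1  | humidity | NULL   
2  | motion   | NULL   
4  | temp     | NULL   
5  | motion   | 47.6   
6  | pressure | NULL   
7  | motion   | NULL   
8  | humidity | NULL   
9  | humidity | NULL   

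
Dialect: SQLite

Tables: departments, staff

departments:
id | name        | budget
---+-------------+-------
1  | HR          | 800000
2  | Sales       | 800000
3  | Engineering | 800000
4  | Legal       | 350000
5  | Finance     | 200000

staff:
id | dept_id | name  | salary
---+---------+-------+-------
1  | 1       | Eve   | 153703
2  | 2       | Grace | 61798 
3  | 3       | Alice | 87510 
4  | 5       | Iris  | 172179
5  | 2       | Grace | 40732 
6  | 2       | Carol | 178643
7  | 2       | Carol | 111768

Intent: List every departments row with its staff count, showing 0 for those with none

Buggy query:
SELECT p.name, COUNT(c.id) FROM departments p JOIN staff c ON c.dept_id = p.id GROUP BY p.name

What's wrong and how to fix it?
Bug: INNER JOIN drops departments rows that have no matching staff rows

Fix: Switch to LEFT JOIN to retain unmatched parent rows

Corrected query:
SELECT p.name, COUNT(c.id) FROM departments p LEFT JOIN staff c ON c.dept_id = p.id GROUP BY p.name

Result:
name        | COUNT(c.id)
------------+------------
Engineering | 1          
Finance     | 1          
HR          | 1          
Legal       | 0          
Sales       | 4          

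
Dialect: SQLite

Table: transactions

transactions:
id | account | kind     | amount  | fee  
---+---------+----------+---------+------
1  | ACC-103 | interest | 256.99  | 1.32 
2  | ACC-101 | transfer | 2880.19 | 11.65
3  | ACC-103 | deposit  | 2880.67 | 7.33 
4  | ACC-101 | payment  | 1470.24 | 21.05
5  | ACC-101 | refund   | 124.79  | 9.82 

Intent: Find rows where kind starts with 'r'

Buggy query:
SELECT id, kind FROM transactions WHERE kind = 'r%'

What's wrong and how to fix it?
Bug: Wildcards only work with LIKE; '=' treats '%' as a literal character

Fix: Use LIKE for wildcard pattern matching

Corrected query:
SELECT id, kind FROM transactions WHERE kind LIKE 'r%'

Result:
id | kind  
---+-------
5  | refund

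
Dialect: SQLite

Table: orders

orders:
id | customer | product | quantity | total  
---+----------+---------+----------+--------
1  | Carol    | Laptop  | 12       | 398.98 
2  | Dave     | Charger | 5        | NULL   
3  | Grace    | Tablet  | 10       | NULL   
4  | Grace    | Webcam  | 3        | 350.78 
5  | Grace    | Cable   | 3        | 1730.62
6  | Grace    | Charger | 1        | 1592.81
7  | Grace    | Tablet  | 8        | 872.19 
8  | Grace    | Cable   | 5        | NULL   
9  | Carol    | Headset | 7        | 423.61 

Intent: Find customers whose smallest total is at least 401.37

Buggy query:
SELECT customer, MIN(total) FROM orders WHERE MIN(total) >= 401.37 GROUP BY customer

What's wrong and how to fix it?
Bug: MIN() in WHERE is a misuse of aggregate

Fix: Use HAVING for the per-group MIN condition

Corrected query:
SELECT customer, MIN(total) FROM orders GROUP BY customer HAVING MIN(total) >= 401.37

Result:
(no rows)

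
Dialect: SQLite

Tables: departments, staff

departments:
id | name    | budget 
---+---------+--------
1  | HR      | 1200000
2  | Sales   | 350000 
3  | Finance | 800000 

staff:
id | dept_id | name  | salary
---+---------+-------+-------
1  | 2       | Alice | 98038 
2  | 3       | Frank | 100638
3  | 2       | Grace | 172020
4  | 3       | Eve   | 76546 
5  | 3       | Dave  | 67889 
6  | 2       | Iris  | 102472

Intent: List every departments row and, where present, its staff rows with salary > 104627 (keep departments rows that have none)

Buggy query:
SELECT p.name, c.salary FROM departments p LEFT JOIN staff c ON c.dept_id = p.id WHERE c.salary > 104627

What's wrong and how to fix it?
Bug: Filtering c.salary in WHERE discards the NULL rows produced by LEFT JOIN, turning it into an inner join

Fix: Move the right-table condition into the ON clause so unmatched parents are kept

Corrected query:
SELECT p.name, c.salary FROM departments p LEFT JOIN staff c ON c.dept_id = p.id AND c.salary > 104627

Result:
name    | salary
--------+-------
HR      | NULL  
Sales   | 172020
Finance | NULL  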